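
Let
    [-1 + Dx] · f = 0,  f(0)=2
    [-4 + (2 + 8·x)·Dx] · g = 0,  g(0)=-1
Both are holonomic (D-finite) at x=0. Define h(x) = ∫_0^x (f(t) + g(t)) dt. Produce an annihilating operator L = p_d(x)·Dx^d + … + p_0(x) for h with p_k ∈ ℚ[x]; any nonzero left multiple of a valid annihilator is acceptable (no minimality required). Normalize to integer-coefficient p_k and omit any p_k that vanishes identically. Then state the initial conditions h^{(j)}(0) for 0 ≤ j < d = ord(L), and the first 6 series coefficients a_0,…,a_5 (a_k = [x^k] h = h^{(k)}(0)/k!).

f: a_k = 2, 2, 1, 1/3, 1/12, 1/60, …
g: a_k = -1, -2, 2, -4, 10, -28, …
h₀=f+g: left-lcm gives L₀, ord ≤ 2.
Integrate: L := L₀·Dx.
L = (6 + 8·x)·Dx + (-5 - 8·x - 16·x^2)·Dx^2 + (-1 + 16·x^2)·Dx^3  (order 3).
h: a_k = 0, 1, 0, 1, -11/12, 121/60, …
ICs: h(0) = 0, h′(0) = 1, h′′(0) = 0.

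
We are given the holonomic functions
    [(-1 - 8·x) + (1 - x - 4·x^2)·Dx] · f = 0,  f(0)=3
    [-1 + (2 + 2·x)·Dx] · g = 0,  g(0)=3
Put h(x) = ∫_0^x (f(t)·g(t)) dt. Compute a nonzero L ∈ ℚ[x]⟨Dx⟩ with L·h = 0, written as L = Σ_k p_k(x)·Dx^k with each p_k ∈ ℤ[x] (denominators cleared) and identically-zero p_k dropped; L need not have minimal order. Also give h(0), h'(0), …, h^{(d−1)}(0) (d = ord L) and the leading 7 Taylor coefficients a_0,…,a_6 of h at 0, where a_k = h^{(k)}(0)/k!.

f: a_k = 3, 3, 15, 27, 87, 195, 543, …
g: a_k = 3, 3/2, -3/8, 3/16, -15/128, 21/256, -63/1024, …
Sym-product of L_f,L_g gives L₀ (≤ ord 1).
Integrate: L := L₀·Dx.
L = (3 + 17·x + 12·x^2)·Dx + (-2 + 10·x^2 + 8·x^3)·Dx^2  (order 2).
h: a_k = 0, 9, 27/4, 129/8, 1647/64, 37899/640, 60423/512, …
ICs: h(0) = 0, h′(0) = 9.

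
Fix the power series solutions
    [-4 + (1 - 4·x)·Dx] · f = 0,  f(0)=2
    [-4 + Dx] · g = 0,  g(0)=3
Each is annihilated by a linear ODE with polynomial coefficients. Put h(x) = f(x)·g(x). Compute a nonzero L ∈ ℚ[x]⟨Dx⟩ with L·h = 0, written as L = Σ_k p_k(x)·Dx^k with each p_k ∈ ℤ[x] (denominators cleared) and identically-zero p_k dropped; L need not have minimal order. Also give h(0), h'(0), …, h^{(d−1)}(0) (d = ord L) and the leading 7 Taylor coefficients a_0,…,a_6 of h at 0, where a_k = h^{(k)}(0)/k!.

L = (8 - 16·x) + (-1 + 4·x)·Dx  (order 1).
h: a_k = 6, 48, 240, 1024, 4160, 83456/5, 1001984/15, …
ICs: h(0) = 6.

f: a_k = 2, 8, 32, 128, 512, 2048, 8192, …
g: a_k = 3, 12, 24, 32, 32, 128/5, 256/15, …
f·g: L₀ = L_f ⊗_s L_g, ord ≤ 1·1.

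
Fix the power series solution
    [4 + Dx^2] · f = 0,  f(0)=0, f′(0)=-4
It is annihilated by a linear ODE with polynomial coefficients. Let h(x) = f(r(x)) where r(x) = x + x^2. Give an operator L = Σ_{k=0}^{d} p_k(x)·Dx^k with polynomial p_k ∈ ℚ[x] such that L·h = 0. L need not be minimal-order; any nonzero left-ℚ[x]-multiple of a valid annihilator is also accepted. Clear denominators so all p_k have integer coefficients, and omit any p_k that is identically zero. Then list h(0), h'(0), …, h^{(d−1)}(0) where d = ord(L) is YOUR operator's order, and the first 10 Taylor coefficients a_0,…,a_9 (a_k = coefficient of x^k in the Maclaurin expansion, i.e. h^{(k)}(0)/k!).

L = (4 + 24·x + 48·x^2 + 32·x^3) - 2·Dx + (1 + 2·x)·Dx^2  (order 2).
h: a_k = 0, -4, -4, 8/3, 8, 112/15, 0, -1664/315, -224/45, -4544/2835, …
ICs: h(0) = 0, h′(0) = -4.

f: a_k = 0, -4, 0, 8/3, 0, -8/15, 0, 16/315, 0, -8/2835, …
f∘r: x↦r, Dx↦Dx/r' in L_f ⇒ L₀.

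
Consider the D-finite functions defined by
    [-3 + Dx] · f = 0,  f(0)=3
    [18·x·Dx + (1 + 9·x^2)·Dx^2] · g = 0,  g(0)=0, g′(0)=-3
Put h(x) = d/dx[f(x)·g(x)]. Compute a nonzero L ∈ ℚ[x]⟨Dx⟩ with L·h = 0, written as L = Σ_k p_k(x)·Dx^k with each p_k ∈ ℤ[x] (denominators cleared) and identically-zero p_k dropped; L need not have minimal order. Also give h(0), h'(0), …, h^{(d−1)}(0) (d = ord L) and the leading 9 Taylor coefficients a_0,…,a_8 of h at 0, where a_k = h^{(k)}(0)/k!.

L = (9 + 135·x - 243·x^2 + 243·x^3) + (-54·x + 108·x^2 - 162·x^3)·Dx + (-1 + 3·x - 9·x^2 + 27·x^3)·Dx^2  (order 2).
h: a_k = -9, -54, -81/2, 162, -2187/8, -8019/4, 203391/80, 247131/14, -22655133/896, …
ICs: h(0) = -9, h′(0) = -54.

f: a_k = 3, 9, 27/2, 27/2, 81/8, 243/40, 243/80, 729/560, 2187/4480, …
g: a_k = 0, -3, 0, 9, 0, -243/5, 0, 2187/7, 0, …
f·g: L₀ = L_f ⊗_s L_g, ord ≤ 1·2.
h₀' ⇒ L via d/dx closure of L₀.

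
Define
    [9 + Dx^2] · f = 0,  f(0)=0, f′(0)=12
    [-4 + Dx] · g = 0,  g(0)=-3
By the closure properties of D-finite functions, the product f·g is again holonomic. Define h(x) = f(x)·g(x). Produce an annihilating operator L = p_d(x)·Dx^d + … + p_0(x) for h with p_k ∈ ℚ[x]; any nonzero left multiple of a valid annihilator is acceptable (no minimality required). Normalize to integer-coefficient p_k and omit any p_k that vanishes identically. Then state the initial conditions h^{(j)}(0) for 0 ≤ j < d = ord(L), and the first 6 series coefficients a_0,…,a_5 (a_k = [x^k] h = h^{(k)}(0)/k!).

L = 25 - 8·Dx + Dx^2  (order 2).
h: a_k = 0, -36, -144, -234, -168, 237/10, …
ICs: h(0) = 0, h′(0) = -36.

f: a_k = 0, 12, 0, -18, 0, 81/10, …
g: a_k = -3, -12, -24, -32, -32, -128/5, …
Sym-product of L_f,L_g gives L₀ (≤ ord 2).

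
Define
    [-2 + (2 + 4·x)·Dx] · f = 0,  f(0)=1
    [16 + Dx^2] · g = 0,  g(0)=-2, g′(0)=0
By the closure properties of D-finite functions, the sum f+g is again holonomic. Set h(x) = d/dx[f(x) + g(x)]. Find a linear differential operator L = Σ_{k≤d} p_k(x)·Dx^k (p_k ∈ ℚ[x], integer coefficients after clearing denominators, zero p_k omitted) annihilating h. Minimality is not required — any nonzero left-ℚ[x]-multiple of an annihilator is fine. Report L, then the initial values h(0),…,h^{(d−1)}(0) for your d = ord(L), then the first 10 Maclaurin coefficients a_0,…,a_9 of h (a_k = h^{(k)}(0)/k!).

L = (-496 - 1024·x - 1024·x^2) + (-304 - 1632·x - 3072·x^2 - 2048·x^3)·Dx + (-31 - 64·x - 64·x^2)·Dx^2 + (-19 - 102·x - 192·x^2 - 128·x^3)·Dx^3  (order 3).
h: a_k = 1, 31, 3/2, -527/6, 35/8, 7247/120, 231/16, -266207/5040, 6435/128, -32362273/362880, …
ICs: h(0) = 1, h′(0) = 31, h′′(0) = 3.

f: a_k = 1, 1, -1/2, 1/2, -5/8, 7/8, -21/16, 33/16, -429/128, 715/128, …
g: a_k = -2, 0, 16, 0, -64/3, 0, 512/45, 0, -1024/315, 0, …
f+g: L₀ = lclm(L_f,L_g), ord ≤ 1+2.
Differentiate: ansatz ord ≤ ord L₀ ⇒ L.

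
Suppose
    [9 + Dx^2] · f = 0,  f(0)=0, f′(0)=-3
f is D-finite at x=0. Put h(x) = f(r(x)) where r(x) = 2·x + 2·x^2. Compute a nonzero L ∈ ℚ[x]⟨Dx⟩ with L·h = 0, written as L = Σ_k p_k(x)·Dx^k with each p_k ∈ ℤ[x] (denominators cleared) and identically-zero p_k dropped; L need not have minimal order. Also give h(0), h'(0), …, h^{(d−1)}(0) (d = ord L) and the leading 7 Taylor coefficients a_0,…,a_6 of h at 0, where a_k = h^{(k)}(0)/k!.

L = (36 + 216·x + 432·x^2 + 288·x^3) - 2·Dx + (1 + 2·x)·Dx^2  (order 2).
h: a_k = 0, -6, -6, 36, 108, 216/5, -288, …
ICs: h(0) = 0, h′(0) = -6.

f: a_k = 0, -3, 0, 9/2, 0, -81/40, 0, …
L₀ from L_f via x↦r, Dx↦r'^{-1}Dx.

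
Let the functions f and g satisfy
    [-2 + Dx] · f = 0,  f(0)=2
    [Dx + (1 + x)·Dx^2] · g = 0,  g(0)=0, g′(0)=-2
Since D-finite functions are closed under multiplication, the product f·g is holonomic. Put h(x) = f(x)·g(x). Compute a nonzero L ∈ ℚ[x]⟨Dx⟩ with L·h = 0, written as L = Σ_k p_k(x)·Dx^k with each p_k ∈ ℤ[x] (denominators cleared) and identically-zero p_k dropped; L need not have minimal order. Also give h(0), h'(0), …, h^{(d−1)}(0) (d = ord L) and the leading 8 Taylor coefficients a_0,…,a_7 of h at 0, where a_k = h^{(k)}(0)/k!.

L = (2 + 4·x) + (-3 - 4·x)·Dx + (1 + x)·Dx^2  (order 2).
h: a_k = 0, -4, -6, -16/3, -3, -22/15, -4/9, -68/315, …
ICs: h(0) = 0, h′(0) = -4.

f: a_k = 2, 4, 4, 8/3, 4/3, 8/15, 8/45, 16/315, …
g: a_k = 0, -2, 1, -2/3, 1/2, -2/5, 1/3, -2/7, …
L₀ := L_f ⊗_s L_g (sym. prod.), ord ≤ 2.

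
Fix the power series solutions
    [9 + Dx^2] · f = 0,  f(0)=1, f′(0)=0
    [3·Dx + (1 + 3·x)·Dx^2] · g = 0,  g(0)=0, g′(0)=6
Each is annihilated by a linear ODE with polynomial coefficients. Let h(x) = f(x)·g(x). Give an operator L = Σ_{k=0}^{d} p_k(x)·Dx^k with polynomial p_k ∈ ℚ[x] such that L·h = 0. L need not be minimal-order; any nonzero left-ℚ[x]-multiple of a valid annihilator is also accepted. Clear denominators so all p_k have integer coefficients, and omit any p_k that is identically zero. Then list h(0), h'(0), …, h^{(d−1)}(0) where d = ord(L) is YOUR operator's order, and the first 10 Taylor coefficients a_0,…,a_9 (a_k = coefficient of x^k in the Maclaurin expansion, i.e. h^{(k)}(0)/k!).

L = (-81 + 486·x + 4617·x^2 + 11664·x^3 + 8748·x^4) + (36 + 540·x + 1944·x^2 + 1944·x^3)·Dx + (180·x + 1134·x^2 + 2592·x^3 + 1944·x^4)·Dx^2 + (4 + 60·x + 216·x^2 + 216·x^3)·Dx^3 + (1 + 14·x + 69·x^2 + 144·x^3 + 108·x^4)·Dx^4  (order 4).
h: a_k = 0, 6, -9, -9, 0, 729/20, -729/8, 67797/280, -26973/40, 839079/448, …
ICs: h(0) = 0, h′(0) = 6, h′′(0) = -18, h′′′(0) = -54.

f: a_k = 1, 0, -9/2, 0, 27/8, 0, -81/80, 0, 729/4480, 0, …
g: a_k = 0, 6, -9, 18, -81/2, 486/5, -243, 4374/7, -6561/4, 4374, …
L₀ := L_f ⊗_s L_g (sym. prod.), ord ≤ 4.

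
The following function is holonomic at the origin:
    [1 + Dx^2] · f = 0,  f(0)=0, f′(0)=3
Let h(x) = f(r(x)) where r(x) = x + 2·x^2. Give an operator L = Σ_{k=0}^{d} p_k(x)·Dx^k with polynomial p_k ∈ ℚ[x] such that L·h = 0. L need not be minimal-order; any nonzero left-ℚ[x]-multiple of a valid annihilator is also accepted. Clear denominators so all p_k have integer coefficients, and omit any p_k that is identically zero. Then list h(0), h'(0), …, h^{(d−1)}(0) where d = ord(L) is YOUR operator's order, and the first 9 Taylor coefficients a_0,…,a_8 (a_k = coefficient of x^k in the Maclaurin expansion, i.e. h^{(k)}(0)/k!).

f: a_k = 0, 3, 0, -1/2, 0, 1/40, 0, -1/1680, 0, …
h₀=f(r): pull back L_f along r ⇒ L₀.
L = (1 + 12·x + 48·x^2 + 64·x^3) - 4·Dx + (1 + 4·x)·Dx^2  (order 2).
h: a_k = 0, 3, 6, -1/2, -3, -239/40, -15/4, 1679/1680, 239/120, …
ICs: h(0) = 0, h′(0) = 3.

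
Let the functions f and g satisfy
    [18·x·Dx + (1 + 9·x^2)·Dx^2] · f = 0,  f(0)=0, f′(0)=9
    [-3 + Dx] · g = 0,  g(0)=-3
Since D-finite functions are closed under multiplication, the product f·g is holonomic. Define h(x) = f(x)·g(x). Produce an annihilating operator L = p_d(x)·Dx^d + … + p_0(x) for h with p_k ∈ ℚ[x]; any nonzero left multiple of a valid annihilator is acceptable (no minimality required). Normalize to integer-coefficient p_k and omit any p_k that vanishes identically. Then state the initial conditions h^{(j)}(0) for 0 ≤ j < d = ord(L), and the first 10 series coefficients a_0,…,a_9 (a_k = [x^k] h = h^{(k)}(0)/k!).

L = (9 - 54·x + 81·x^2) + (-6 + 18·x - 54·x^2)·Dx + (1 + 9·x^2)·Dx^2  (order 2).
h: a_k = 0, -27, -81, -81/2, 243/2, -6561/40, -8019/8, 610173/560, 741393/112, -7551711/896, …
ICs: h(0) = 0, h′(0) = -27.

f: a_k = 0, 9, 0, -27, 0, 729/5, 0, -6561/7, 0, 6561, …
g: a_k = -3, -9, -27/2, -27/2, -81/8, -243/40, -243/80, -729/560, -2187/4480, -729/4480, …
Product ⇒ symmetric product L₀, ord ≤ 2.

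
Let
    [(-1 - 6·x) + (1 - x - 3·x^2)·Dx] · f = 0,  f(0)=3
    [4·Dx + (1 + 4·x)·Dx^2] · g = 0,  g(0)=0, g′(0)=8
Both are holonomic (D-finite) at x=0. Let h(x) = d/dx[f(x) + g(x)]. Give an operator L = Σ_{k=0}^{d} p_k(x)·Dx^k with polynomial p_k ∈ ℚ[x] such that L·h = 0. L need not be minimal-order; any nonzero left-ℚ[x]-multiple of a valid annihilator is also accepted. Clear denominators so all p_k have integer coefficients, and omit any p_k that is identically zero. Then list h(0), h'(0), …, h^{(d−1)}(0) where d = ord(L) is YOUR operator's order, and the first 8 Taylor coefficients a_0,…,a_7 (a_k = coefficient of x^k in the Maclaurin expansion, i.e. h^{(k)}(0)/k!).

L = (212 + 1072·x + 3144·x^2 + 2160·x^3 + 2592·x^4) + (5 + 248·x + 1922·x^2 + 4308·x^3 + 4464·x^4 + 4320·x^5)·Dx + (-6 - 53·x - 108·x^2 + 110·x^3 + 519·x^4 + 1044·x^5 + 864·x^6)·Dx^2  (order 2).
h: a_k = 11, -8, 191, -284, 2648, -6446, 37325, -118880, …
ICs: h(0) = 11, h′(0) = -8.

f: a_k = 3, 3, 12, 21, 57, 120, 291, 651, …
g: a_k = 0, 8, -16, 128/3, -128, 2048/5, -4096/3, 32768/7, …
Sum ⇒ L₀ = lclm(L_f,L_g) in ℚ(x)⟨Dx⟩.
Differentiate: ansatz ord ≤ ord L₀ ⇒ L.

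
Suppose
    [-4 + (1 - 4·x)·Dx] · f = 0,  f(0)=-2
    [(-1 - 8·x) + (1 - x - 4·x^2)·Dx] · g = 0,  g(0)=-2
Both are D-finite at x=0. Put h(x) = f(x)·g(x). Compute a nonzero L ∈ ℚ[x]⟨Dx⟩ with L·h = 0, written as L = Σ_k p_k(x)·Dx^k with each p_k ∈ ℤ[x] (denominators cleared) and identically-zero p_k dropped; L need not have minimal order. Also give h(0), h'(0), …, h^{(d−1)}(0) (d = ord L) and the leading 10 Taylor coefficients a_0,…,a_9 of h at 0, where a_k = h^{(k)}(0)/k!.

L = (-5 + 48·x^2) + (1 - 5·x + 16·x^3)·Dx  (order 1).
h: a_k = 4, 20, 100, 436, 1860, 7700, 31524, 127860, 516100, 2076116, …
ICs: h(0) = 4.

f: a_k = -2, -8, -32, -128, -512, -2048, -8192, -32768, -131072, -524288, …
g: a_k = -2, -2, -10, -18, -58, -130, -362, -882, -2330, -5858, …
Product ⇒ symmetric product L₀, ord ≤ 1.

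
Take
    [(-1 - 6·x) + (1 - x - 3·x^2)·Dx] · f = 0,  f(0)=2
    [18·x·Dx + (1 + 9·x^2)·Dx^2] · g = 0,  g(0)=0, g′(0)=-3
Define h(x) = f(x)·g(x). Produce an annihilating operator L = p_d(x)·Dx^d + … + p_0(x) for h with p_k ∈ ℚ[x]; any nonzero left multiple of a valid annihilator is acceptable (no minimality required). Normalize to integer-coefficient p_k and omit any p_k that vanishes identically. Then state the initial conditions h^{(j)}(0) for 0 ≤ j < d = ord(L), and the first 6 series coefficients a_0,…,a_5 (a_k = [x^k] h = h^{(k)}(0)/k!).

f: a_k = 2, 2, 8, 14, 38, 80, …
g: a_k = 0, -3, 0, 9, 0, -243/5, …
L₀ := L_f ⊗_s L_g (sym. prod.), ord ≤ 2.
L = (6 + 18·x + 162·x^2) + (2 - 6·x + 36·x^2 + 162·x^3)·Dx + (-1 + x - 6·x^2 + 9·x^3 + 27·x^4)·Dx^2  (order 2).
h: a_k = 0, -6, -6, -6, -24, -696/5, …
ICs: h(0) = 0, h′(0) = -6.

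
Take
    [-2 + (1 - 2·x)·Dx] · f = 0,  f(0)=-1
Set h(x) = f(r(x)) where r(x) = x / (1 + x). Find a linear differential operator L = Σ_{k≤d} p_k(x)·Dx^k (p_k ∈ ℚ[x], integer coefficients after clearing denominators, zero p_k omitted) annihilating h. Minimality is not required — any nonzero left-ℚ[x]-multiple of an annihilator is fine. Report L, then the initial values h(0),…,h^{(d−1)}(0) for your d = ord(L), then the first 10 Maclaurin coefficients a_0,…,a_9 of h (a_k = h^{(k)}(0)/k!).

L = 2 + (-1 + x^2)·Dx  (order 1).
h: a_k = -1, -2, -2, -2, -2, -2, -2, -2, -2, -2, …
ICs: h(0) = -1.

f: a_k = -1, -2, -4, -8, -16, -32, -64, -128, -256, -512, …
h₀=f(r): pull back L_f along r ⇒ L₀.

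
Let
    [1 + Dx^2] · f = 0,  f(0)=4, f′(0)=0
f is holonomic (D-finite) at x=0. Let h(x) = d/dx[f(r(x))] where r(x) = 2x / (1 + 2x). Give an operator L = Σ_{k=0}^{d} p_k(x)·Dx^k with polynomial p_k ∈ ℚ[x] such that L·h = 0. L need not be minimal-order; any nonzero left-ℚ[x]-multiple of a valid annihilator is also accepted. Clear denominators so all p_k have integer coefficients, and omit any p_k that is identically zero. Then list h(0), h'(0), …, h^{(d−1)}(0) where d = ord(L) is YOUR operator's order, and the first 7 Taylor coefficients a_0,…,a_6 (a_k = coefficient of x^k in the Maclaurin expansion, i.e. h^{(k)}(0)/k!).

f: a_k = 4, 0, -2, 0, 1/6, 0, -1/180, …
Change of var in L_f (x↦r) gives L₀.
h=h₀': d/dx-closure on L₀ ⇒ L.
L = (28 + 96·x + 96·x^2) + (12 + 72·x + 144·x^2 + 96·x^3)·Dx + (1 + 8·x + 24·x^2 + 32·x^3 + 16·x^4)·Dx^2  (order 2).
h: a_k = 0, -16, 96, -1120/3, 3520/3, -48032/15, 38976/5, …
ICs: h(0) = 0, h′(0) = -16.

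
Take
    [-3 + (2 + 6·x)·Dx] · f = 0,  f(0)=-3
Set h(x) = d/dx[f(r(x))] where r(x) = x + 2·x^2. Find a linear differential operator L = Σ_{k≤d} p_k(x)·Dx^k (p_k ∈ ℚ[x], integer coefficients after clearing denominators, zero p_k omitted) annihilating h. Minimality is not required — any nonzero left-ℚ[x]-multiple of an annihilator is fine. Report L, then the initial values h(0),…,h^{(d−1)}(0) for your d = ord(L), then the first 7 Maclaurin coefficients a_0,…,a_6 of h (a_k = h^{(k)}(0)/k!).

L = 5 + (-2 - 14·x - 36·x^2 - 48·x^3)·Dx  (order 1).
h: a_k = -9/2, -45/4, 405/16, -945/32, -6075/256, 100845/512, -876015/2048, …
ICs: h(0) = -9/2.

f: a_k = -3, -9/2, 27/8, -81/16, 1215/128, -5103/256, 45927/1024, …
Substitute x→r, Dx→(1/r')Dx; clear ⇒ L₀.
Derive L from L₀ (diff closure).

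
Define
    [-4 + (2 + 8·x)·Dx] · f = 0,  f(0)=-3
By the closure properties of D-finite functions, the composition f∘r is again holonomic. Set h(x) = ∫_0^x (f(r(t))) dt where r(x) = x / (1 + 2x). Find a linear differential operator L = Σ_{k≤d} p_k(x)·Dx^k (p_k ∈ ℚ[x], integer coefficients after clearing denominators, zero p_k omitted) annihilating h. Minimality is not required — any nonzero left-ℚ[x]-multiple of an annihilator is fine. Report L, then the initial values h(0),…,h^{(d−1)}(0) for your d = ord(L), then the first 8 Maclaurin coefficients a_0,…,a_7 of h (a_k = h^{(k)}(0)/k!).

f: a_k = -3, -6, 6, -12, 30, -84, 252, -792, …
Substitute x→r, Dx→(1/r')Dx; clear ⇒ L₀.
∫: right-multiply L₀ by Dx.
L = -2·Dx + (1 + 8·x + 12·x^2)·Dx^2  (order 2).
h: a_k = 0, -3, -3, 6, -15, 222/5, -150, 3924/7, …
ICs: h(0) = 0, h′(0) = -3.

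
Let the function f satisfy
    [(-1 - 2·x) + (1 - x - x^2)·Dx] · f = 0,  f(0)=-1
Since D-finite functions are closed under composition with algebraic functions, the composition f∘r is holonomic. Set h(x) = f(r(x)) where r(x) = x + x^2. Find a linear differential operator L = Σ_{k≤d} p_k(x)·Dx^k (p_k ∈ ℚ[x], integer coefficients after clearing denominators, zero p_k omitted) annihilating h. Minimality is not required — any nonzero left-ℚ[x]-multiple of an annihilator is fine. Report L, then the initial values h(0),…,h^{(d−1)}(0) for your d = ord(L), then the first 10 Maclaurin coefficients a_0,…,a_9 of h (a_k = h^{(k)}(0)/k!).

f: a_k = -1, -1, -2, -3, -5, -8, -13, -21, -34, -55, …
Change of var in L_f (x↦r) gives L₀.
L = (1 + 4·x + 6·x^2 + 4·x^3) + (-1 + x + 2·x^2 + 2·x^3 + x^4)·Dx  (order 1).
h: a_k = -1, -1, -3, -7, -16, -37, -86, -199, -461, -1068, …
ICs: h(0) = -1.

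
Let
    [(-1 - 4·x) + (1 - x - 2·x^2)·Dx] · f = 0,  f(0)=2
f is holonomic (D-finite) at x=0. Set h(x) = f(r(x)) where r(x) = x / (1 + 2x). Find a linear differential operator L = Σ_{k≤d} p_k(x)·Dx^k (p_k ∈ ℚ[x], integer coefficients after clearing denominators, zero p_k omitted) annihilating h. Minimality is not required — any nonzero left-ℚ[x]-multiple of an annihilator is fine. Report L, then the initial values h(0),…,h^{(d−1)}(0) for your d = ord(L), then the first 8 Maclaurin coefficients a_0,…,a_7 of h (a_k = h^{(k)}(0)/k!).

L = (-1 - 6·x) + (1 + 5·x + 6·x^2)·Dx  (order 1).
h: a_k = 2, 2, 2, -6, 18, -54, 162, -486, …
ICs: h(0) = 2.

f: a_k = 2, 2, 6, 10, 22, 42, 86, 170, …
L₀ from L_f via x↦r, Dx↦r'^{-1}Dx.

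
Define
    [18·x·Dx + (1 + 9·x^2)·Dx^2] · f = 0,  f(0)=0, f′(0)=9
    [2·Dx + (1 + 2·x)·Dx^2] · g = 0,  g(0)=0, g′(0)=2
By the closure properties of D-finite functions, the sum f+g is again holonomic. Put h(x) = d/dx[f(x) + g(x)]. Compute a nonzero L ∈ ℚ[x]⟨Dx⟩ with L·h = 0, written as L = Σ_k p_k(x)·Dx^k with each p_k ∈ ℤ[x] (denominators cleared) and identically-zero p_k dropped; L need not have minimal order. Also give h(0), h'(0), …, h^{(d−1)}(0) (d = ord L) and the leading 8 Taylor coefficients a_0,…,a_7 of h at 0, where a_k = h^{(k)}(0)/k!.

L = (-18 - 108·x + 486·x^2 + 324·x^3) + (-13 - 36·x + 135·x^2 + 972·x^3 + 648·x^4)·Dx + (-1 + 7·x + 18·x^2 + 81·x^3 + 243·x^4 + 162·x^5)·Dx^2  (order 2).
h: a_k = 11, -4, -73, -16, 761, -64, -6433, -256, …
ICs: h(0) = 11, h′(0) = -4.

f: a_k = 0, 9, 0, -27, 0, 729/5, 0, -6561/7, …
g: a_k = 0, 2, -2, 8/3, -4, 32/5, -32/3, 128/7, …
Weyl lclm of L_f,L_g ⇒ L₀ (ord ≤ 4).
h=h₀': d/dx-closure on L₀ ⇒ L.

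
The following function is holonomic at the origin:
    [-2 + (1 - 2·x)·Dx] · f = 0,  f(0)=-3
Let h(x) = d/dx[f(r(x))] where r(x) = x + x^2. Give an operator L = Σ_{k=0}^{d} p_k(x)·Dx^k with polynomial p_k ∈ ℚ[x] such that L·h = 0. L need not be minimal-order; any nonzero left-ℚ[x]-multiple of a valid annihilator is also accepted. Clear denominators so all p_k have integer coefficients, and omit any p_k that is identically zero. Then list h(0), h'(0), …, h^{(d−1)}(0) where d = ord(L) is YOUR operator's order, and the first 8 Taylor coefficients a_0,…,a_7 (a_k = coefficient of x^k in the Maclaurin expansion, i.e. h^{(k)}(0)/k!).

L = (6 + 12·x + 12·x^2) + (-1 + 6·x^2 + 4·x^3)·Dx  (order 1).
h: a_k = -6, -36, -144, -528, -1800, -5904, -18816, -58752, …
ICs: h(0) = -6.

f: a_k = -3, -6, -12, -24, -48, -96, -192, -384, …
Change of var in L_f (x↦r) gives L₀.
Differentiate: ansatz ord ≤ ord L₀ ⇒ L.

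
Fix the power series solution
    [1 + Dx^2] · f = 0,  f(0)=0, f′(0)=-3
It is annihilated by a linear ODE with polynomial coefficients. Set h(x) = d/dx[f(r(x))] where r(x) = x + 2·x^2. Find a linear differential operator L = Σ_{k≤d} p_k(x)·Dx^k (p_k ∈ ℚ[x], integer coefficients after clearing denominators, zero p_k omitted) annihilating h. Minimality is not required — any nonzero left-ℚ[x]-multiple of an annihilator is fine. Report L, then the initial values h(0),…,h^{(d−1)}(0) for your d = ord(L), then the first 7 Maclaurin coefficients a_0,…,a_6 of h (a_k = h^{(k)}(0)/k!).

f: a_k = 0, -3, 0, 1/2, 0, -1/40, 0, …
Change of var in L_f (x↦r) gives L₀.
h=h₀': d/dx-closure on L₀ ⇒ L.
L = (49 + 16·x + 96·x^2 + 256·x^3 + 256·x^4) + (-12 - 48·x)·Dx + (1 + 8·x + 16·x^2)·Dx^2  (order 2).
h: a_k = -3, -12, 3/2, 12, 239/8, 45/2, -1679/240, …
ICs: h(0) = -3, h′(0) = -12.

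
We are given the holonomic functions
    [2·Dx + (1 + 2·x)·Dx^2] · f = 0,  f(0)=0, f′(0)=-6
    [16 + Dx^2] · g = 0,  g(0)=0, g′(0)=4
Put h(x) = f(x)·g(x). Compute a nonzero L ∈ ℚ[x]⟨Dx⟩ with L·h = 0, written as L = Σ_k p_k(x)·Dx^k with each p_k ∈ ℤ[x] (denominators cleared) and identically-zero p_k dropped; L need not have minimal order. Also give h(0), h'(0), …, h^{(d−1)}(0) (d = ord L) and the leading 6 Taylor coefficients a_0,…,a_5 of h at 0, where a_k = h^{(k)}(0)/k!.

f: a_k = 0, -6, 6, -8, 12, -96/5, …
g: a_k = 0, 4, 0, -32/3, 0, 128/15, …
Product ⇒ symmetric product L₀, ord ≤ 4.
L = (2688 + 27648·x + 93184·x^2 + 131072·x^3 + 65536·x^4) + (896 + 5888·x + 12288·x^2 + 8192·x^3)·Dx + (408 + 3712·x + 11904·x^2 + 16384·x^3 + 8192·x^4)·Dx^2 + (56 + 368·x + 768·x^2 + 512·x^3)·Dx^3 + (15 + 124·x + 380·x^2 + 512·x^3 + 256·x^4)·Dx^4  (order 4).
h: a_k = 0, 0, -24, 24, 32, -16, …
ICs: h(0) = 0, h′(0) = 0, h′′(0) = -48, h′′′(0) = 144.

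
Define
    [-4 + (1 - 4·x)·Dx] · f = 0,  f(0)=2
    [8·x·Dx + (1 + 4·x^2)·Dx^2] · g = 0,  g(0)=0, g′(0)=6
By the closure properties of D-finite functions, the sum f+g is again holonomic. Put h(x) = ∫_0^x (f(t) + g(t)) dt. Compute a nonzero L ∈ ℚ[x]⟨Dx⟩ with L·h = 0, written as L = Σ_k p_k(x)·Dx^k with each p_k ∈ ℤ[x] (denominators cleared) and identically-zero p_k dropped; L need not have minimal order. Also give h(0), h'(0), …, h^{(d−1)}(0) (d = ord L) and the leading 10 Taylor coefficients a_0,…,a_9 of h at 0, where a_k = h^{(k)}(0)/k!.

L = (-8 + 128·x + 96·x^2)·Dx^2 + (13 - 8·x + 100·x^2 + 96·x^3)·Dx^3 + (-1 + 3·x + 12·x^3 + 16·x^4)·Dx^4  (order 4).
h: a_k = 0, 2, 7, 32/3, 30, 512/5, 5168/15, 8192/7, 28624/7, 131072/9, …
ICs: h(0) = 0, h′(0) = 2, h′′(0) = 14, h′′′(0) = 64.

f: a_k = 2, 8, 32, 128, 512, 2048, 8192, 32768, 131072, 524288, …
g: a_k = 0, 6, 0, -8, 0, 96/5, 0, -384/7, 0, 512/3, …
h₀=f+g: left-lcm gives L₀, ord ≤ 3.
h=∫h₀ ⇒ L = L₀·Dx.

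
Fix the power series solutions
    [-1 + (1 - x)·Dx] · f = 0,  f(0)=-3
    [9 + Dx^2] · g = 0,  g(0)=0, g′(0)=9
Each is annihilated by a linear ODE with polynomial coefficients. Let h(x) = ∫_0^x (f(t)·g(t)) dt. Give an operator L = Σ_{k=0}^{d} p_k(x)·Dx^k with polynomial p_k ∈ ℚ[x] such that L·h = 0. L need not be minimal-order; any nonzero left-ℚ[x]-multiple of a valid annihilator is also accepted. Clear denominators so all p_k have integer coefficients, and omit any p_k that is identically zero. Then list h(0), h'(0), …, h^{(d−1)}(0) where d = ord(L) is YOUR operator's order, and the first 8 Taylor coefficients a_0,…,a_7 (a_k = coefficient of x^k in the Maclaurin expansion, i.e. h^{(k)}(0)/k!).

L = (-9 + 9·x)·Dx + 2·Dx^2 + (-1 + x)·Dx^3  (order 3).
h: a_k = 0, 0, -27/2, -9, 27/8, 27/10, -63/80, -27/40, …
ICs: h(0) = 0, h′(0) = 0, h′′(0) = -27.

f: a_k = -3, -3, -3, -3, -3, -3, -3, -3, …
g: a_k = 0, 9, 0, -27/2, 0, 243/40, 0, -729/560, …
h₀=f·g: eliminate ⇒ L₀, order ≤ 1·2.
∫: right-multiply L₀ by Dx.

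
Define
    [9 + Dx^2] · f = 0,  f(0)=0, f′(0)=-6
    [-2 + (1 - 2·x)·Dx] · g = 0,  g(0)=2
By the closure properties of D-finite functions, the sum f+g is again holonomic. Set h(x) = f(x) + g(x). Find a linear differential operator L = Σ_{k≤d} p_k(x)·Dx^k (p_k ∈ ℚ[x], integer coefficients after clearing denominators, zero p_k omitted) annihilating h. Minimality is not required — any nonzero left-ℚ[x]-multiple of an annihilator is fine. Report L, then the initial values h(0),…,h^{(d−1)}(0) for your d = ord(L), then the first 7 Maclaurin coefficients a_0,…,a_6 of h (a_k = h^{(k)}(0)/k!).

L = (-594 + 648·x - 648·x^2) + (153 - 630·x + 972·x^2 - 648·x^3)·Dx + (-66 + 72·x - 72·x^2)·Dx^2 + (17 - 70·x + 108·x^2 - 72·x^3)·Dx^3  (order 3).
h: a_k = 2, -2, 8, 25, 32, 1199/20, 128, …
ICs: h(0) = 2, h′(0) = -2, h′′(0) = 16.

f: a_k = 0, -6, 0, 9, 0, -81/20, 0, …
g: a_k = 2, 4, 8, 16, 32, 64, 128, …
L₀ := lclm(L_f,L_g); ord L₀ ≤ 2+1.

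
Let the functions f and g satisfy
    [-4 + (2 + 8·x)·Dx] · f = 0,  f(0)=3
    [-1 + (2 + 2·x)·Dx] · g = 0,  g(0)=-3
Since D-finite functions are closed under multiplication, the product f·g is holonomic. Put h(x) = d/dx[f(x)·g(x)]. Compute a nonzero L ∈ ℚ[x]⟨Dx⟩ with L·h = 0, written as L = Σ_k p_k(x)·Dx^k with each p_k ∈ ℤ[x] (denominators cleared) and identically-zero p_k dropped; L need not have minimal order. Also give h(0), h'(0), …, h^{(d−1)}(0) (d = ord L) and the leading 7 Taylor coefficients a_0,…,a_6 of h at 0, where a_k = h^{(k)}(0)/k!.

L = -9 + (-10 - 66·x - 120·x^2 - 64·x^3)·Dx  (order 1).
h: a_k = -45/2, 81/4, -1215/16, 8829/32, -257175/256, 1890783/512, -28080675/2048, …
ICs: h(0) = -45/2.

f: a_k = 3, 6, -6, 12, -30, 84, -252, …
g: a_k = -3, -3/2, 3/8, -3/16, 15/128, -21/256, 63/1024, …
L₀ := L_f ⊗_s L_g (sym. prod.), ord ≤ 1.
h₀' ⇒ L via d/dx closure of L₀.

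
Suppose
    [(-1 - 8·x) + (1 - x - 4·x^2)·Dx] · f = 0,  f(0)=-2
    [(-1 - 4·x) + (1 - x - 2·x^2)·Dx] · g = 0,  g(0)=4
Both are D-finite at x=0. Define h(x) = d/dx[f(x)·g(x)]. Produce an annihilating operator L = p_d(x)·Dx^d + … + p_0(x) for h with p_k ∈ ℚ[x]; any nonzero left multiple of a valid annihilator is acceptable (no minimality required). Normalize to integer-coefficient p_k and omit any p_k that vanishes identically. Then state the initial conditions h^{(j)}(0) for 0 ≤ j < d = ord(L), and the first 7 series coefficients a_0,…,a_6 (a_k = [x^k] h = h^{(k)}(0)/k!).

L = (9 + 12·x - 9·x^2 - 272·x^3 - 144·x^4 + 720·x^5 + 640·x^6) + (-1 - 3·x + 24·x^2 + 17·x^3 - 115·x^4 - 66·x^5 + 168·x^6 + 128·x^7)·Dx  (order 1).
h: a_k = -16, -144, -528, -2208, -7120, -23856, -72464, …
ICs: h(0) = -16.

f: a_k = -2, -2, -10, -18, -58, -130, -362, …
g: a_k = 4, 4, 12, 20, 44, 84, 172, …
Product ⇒ symmetric product L₀, ord ≤ 1.
h₀' ⇒ L via d/dx closure of L₀.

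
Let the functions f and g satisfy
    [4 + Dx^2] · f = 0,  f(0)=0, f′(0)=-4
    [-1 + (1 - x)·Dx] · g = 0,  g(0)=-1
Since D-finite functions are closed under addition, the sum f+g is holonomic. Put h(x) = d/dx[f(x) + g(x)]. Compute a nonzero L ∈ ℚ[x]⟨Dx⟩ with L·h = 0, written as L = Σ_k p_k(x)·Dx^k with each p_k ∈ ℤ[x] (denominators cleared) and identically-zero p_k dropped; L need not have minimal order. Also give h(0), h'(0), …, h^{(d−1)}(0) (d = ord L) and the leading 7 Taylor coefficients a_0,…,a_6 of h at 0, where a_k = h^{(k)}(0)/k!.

L = (64 - 32·x + 16·x^2) + (-20 + 36·x - 24·x^2 + 8·x^3)·Dx + (16 - 8·x + 4·x^2)·Dx^2 + (-5 + 9·x - 6·x^2 + 2·x^3)·Dx^3  (order 3).
h: a_k = -5, -2, 5, -4, -23/3, -6, -299/45, …
ICs: h(0) = -5, h′(0) = -2, h′′(0) = 10.

f: a_k = 0, -4, 0, 8/3, 0, -8/15, 0, …
g: a_k = -1, -1, -1, -1, -1, -1, -1, …
h₀=f+g: left-lcm gives L₀, ord ≤ 3.
h=h₀': d/dx-closure on L₀ ⇒ L.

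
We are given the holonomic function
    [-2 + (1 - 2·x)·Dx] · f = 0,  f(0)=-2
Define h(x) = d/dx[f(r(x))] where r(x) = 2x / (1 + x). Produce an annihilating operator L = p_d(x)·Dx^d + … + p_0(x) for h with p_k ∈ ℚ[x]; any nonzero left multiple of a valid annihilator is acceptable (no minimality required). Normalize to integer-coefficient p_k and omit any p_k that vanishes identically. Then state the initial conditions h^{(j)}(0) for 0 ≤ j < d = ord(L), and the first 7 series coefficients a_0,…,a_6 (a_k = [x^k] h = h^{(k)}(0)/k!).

f: a_k = -2, -4, -8, -16, -32, -64, -128, …
f∘r: x↦r, Dx↦Dx/r' in L_f ⇒ L₀.
Derive L from L₀ (diff closure).
L = 6 + (-1 + 3·x)·Dx  (order 1).
h: a_k = -8, -48, -216, -864, -3240, -11664, -40824, …
ICs: h(0) = -8.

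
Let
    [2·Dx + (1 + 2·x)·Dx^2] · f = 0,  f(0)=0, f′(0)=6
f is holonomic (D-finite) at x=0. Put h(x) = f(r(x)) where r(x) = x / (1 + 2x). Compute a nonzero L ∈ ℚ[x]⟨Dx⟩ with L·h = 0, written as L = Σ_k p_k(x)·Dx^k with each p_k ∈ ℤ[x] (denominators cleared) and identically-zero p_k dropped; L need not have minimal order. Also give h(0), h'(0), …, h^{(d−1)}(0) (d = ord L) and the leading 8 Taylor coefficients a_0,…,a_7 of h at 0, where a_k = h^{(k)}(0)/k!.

L = (6 + 16·x)·Dx + (1 + 6·x + 8·x^2)·Dx^2  (order 2).
h: a_k = 0, 6, -18, 56, -180, 2976/5, -2016, 48768/7, …
ICs: h(0) = 0, h′(0) = 6.

f: a_k = 0, 6, -6, 8, -12, 96/5, -32, 384/7, …
L₀ from L_f via x↦r, Dx↦r'^{-1}Dx.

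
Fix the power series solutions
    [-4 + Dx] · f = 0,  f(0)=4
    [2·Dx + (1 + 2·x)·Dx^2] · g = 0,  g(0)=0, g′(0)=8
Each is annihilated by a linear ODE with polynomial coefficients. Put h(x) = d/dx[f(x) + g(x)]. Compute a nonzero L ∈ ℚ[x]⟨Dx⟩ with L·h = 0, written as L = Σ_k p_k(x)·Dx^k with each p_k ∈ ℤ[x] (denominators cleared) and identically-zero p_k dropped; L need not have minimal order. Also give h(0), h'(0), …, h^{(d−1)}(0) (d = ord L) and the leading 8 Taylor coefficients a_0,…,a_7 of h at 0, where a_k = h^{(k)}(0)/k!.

f: a_k = 4, 16, 32, 128/3, 128/3, 512/15, 1024/45, 4096/315, …
g: a_k = 0, 8, -8, 32/3, -16, 128/5, -128/3, 512/7, …
Sum ⇒ L₀ = lclm(L_f,L_g) in ℚ(x)⟨Dx⟩.
h₀' ⇒ L via d/dx closure of L₀.
L = (-32 - 32·x) + (-4 - 32·x - 32·x^2)·Dx + (3 + 10·x + 8·x^2)·Dx^2  (order 2).
h: a_k = 24, 48, 160, 320/3, 896/3, -1792/15, 27136/45, -306176/315, …
ICs: h(0) = 24, h′(0) = 48.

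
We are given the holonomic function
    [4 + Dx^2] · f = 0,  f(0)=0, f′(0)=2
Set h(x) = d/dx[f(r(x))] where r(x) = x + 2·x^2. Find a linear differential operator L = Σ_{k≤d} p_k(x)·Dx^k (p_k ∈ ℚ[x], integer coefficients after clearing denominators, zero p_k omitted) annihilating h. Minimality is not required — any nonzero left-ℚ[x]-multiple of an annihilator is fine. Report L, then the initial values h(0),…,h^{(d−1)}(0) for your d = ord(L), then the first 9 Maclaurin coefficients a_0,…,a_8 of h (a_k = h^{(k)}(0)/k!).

L = (52 + 64·x + 384·x^2 + 1024·x^3 + 1024·x^4) + (-12 - 48·x)·Dx + (1 + 8·x + 16·x^2)·Dx^2  (order 2).
h: a_k = 2, 8, -4, -32, -236/3, -48, 3352/45, 7552/45, 54436/315, …
ICs: h(0) = 2, h′(0) = 8.

f: a_k = 0, 2, 0, -4/3, 0, 4/15, 0, -8/315, 0, …
Change of var in L_f (x↦r) gives L₀.
h₀' ⇒ L via d/dx closure of L₀.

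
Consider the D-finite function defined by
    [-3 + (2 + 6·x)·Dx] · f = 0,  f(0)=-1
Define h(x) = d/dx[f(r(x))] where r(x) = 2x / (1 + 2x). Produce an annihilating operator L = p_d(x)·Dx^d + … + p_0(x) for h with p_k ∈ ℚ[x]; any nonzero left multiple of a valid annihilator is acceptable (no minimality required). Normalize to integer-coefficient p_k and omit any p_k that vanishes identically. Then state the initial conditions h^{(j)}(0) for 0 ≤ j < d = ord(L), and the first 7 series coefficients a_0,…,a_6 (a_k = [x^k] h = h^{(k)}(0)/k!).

L = (-7 - 32·x) + (-1 - 10·x - 16·x^2)·Dx  (order 1).
h: a_k = -3, 21, -261/2, 1677/2, -45345/8, 318915/8, -4608345/16, …
ICs: h(0) = -3.

f: a_k = -1, -3/2, 9/8, -27/16, 405/128, -1701/256, 15309/1024, …
f∘r: x↦r, Dx↦Dx/r' in L_f ⇒ L₀.
h=h₀': d/dx-closure on L₀ ⇒ L.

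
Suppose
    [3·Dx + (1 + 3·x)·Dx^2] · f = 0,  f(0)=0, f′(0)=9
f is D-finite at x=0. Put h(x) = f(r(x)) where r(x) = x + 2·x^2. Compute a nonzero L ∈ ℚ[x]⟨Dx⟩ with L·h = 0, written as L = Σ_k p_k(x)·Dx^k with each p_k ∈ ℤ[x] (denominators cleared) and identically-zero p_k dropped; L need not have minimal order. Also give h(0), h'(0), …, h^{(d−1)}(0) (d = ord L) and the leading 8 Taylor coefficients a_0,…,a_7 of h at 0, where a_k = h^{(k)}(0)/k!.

L = (-1 + 12·x + 24·x^2)·Dx + (1 + 7·x + 18·x^2 + 24·x^3)·Dx^2  (order 2).
h: a_k = 0, 9, 9/2, -27, 189/4, -81/5, -297/2, 3159/7, …
ICs: h(0) = 0, h′(0) = 9.

f: a_k = 0, 9, -27/2, 27, -243/4, 729/5, -729/2, 6561/7, …
Change of var in L_f (x↦r) gives L₀.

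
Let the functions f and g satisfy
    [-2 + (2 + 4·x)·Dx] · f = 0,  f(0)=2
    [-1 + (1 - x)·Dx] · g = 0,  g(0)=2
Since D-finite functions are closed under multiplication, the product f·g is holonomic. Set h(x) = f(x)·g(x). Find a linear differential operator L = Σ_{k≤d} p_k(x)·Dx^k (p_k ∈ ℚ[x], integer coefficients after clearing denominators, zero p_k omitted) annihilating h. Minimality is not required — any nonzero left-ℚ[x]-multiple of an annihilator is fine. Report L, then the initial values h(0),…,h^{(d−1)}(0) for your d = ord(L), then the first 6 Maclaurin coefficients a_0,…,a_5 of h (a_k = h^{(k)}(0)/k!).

L = (2 + x) + (-1 - x + 2·x^2)·Dx  (order 1).
h: a_k = 4, 8, 6, 8, 11/2, 9, …
ICs: h(0) = 4.

f: a_k = 2, 2, -1, 1, -5/4, 7/4, …
g: a_k = 2, 2, 2, 2, 2, 2, …
f·g: L₀ = L_f ⊗_s L_g, ord ≤ 1·1.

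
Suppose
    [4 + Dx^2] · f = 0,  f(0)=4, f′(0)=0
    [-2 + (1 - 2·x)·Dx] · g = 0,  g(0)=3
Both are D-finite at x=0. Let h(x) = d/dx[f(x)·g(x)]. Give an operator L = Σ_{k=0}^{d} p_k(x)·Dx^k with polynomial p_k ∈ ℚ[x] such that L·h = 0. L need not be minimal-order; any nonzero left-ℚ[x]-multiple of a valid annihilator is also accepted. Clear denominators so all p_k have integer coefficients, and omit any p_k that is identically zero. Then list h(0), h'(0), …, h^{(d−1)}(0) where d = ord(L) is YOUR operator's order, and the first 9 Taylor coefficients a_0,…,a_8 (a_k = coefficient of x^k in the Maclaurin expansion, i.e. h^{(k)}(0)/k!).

f: a_k = 4, 0, -8, 0, 8/3, 0, -16/45, 0, 8/315, …
g: a_k = 3, 6, 12, 24, 48, 96, 192, 384, 768, …
Sym-product of L_f,L_g gives L₀ (≤ ord 2).
Differentiate: ansatz ord ≤ ord L₀ ⇒ L.
L = (-4 - 16·x + 16·x^2) + (-4 + 8·x)·Dx + (1 - 4·x + 4·x^2)·Dx^2  (order 2).
h: a_k = 24, 48, 144, 416, 1040, 12448/5, 87136/15, 278848/21, 209136/7, …
ICs: h(0) = 24, h′(0) = 48.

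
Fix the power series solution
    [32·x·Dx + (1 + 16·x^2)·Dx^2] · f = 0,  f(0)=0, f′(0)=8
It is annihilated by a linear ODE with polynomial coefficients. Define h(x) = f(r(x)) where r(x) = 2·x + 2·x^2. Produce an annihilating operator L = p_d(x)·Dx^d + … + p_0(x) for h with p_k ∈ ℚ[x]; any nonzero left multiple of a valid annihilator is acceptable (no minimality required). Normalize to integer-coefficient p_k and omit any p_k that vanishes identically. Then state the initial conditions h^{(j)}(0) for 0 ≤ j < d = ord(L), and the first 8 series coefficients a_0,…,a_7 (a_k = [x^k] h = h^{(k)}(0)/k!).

L = (-2 + 128·x + 512·x^2 + 768·x^3 + 384·x^4)·Dx + (1 + 2·x + 64·x^2 + 256·x^3 + 320·x^4 + 128·x^5)·Dx^2  (order 2).
h: a_k = 0, 16, 16, -1024/3, -1024, 60416/5, 195584/3, -3276800/7, …
ICs: h(0) = 0, h′(0) = 16.

f: a_k = 0, 8, 0, -128/3, 0, 2048/5, 0, -32768/7, …
L₀ from L_f via x↦r, Dx↦r'^{-1}Dx.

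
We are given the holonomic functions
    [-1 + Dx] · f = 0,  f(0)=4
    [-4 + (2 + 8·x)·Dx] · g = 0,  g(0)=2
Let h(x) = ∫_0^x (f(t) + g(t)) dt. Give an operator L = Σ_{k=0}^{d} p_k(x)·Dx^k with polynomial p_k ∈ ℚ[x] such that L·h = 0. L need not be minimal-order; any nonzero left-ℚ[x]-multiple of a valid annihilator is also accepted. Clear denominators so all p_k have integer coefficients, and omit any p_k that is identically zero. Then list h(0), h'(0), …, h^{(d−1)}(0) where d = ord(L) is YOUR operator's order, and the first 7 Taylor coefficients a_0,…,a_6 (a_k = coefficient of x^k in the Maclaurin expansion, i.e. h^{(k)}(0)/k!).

L = (6 + 8·x)·Dx + (-5 - 8·x - 16·x^2)·Dx^2 + (-1 + 16·x^2)·Dx^3  (order 3).
h: a_k = 0, 6, 4, -2/3, 13/6, -119/30, 1681/180, …
ICs: h(0) = 0, h′(0) = 6, h′′(0) = 8.

f: a_k = 4, 4, 2, 2/3, 1/6, 1/30, 1/180, …
g: a_k = 2, 4, -4, 8, -20, 56, -168, …
h₀=f+g: left-lcm gives L₀, ord ≤ 2.
h=∫h₀ ⇒ L = L₀·Dx.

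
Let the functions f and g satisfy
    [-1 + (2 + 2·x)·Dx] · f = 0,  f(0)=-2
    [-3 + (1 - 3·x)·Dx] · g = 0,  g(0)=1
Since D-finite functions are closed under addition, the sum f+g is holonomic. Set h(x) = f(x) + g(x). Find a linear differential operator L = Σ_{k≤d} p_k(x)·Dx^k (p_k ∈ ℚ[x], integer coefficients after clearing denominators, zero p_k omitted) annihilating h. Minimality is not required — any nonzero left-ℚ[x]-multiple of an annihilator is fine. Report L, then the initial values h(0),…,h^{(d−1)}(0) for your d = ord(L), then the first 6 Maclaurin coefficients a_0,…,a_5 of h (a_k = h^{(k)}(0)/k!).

f: a_k = -2, -1, 1/4, -1/8, 5/64, -7/128, …
g: a_k = 1, 3, 9, 27, 81, 243, …
Sum ⇒ L₀ = lclm(L_f,L_g) in ℚ(x)⟨Dx⟩.
L = (39 + 27·x) + (-73 - 138·x - 81·x^2)·Dx + (10 - 2·x - 66·x^2 - 54·x^3)·Dx^2  (order 2).
h: a_k = -1, 2, 37/4, 215/8, 5189/64, 31097/128, …
ICs: h(0) = -1, h′(0) = 2.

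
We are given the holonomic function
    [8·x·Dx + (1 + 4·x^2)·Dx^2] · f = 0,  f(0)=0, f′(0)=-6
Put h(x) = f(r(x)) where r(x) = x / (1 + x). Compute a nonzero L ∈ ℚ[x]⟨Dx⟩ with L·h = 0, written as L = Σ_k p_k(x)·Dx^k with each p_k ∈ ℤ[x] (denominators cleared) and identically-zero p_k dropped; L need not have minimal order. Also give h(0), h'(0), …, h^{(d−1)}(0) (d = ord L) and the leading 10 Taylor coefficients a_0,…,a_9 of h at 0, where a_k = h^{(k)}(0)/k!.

f: a_k = 0, -6, 0, 8, 0, -96/5, 0, 384/7, 0, -512/3, …
Change of var in L_f (x↦r) gives L₀.
L = (2 + 10·x)·Dx + (1 + 2·x + 5·x^2)·Dx^2  (order 2).
h: a_k = 0, -6, 6, 2, -18, 114/5, 22, -834/7, 126, 718/3, …
ICs: h(0) = 0, h′(0) = -6.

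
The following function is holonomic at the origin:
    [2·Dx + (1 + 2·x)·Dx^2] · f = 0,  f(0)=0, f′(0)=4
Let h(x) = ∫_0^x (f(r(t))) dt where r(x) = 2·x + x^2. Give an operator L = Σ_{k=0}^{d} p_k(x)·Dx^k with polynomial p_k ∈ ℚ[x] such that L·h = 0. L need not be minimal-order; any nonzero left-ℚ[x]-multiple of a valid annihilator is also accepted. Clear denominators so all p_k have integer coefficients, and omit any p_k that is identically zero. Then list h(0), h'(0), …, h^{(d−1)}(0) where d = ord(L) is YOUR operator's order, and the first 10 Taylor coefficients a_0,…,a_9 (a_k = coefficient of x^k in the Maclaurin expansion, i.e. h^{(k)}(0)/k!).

f: a_k = 0, 4, -4, 16/3, -8, 64/5, -64/3, 256/7, -64, 1024/9, …
Change of var in L_f (x↦r) gives L₀.
h=∫h₀ ⇒ L = L₀·Dx.
L = (3 + 4·x + 2·x^2)·Dx^2 + (1 + 5·x + 6·x^2 + 2·x^3)·Dx^3  (order 3).
h: a_k = 0, 0, 4, -4, 20/3, -68/5, 464/15, -528/7, 1352/7, -4616/9, …
ICs: h(0) = 0, h′(0) = 0, h′′(0) = 8.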